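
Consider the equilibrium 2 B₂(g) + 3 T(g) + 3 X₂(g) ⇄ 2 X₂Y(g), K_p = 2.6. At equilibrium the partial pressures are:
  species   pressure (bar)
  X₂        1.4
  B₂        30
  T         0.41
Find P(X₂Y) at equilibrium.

P(X₂Y) = 21 bar

At equilibrium, K_p = P(X₂Y)² / (P(B₂)²·P(T)³·P(X₂)³) = 2.6.
(P(X₂Y))² / ((30)²·(0.41)³·(1.4)³) = 2.6
P(X₂Y)² = 443 ⇒ P(X₂Y) = 21 bar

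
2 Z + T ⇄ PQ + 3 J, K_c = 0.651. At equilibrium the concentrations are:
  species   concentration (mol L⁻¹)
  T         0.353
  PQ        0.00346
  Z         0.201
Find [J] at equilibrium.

At equilibrium, K_c = [PQ]·[J]³ / ([Z]²·[T]) = 0.651.
(0.00346)·([J])³ / ((0.201)²·(0.353)) = 0.651
[J]³ = 2.68 ⇒ [J] = 1.39 mol L⁻¹

[J] = 1.39 mol L⁻¹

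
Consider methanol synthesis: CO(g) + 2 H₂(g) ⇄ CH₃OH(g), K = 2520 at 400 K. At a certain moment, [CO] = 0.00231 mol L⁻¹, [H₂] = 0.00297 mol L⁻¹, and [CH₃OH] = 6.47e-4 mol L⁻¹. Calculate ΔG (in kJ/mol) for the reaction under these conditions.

ΔG = 8.43 kJ/mol

Q = [CH₃OH] / ([CO]·[H₂]²) = (6.47e-4) / ((0.00231)·(0.00297)²) = 31800
ΔG = RT ln(Q/K) = (8.314 J mol⁻¹ K⁻¹)(400 K) × ln(31800/2520)
   = (3.326 kJ/mol)(2.535) = 8.43 kJ/mol
ΔG > 0, so the forward reaction is non-spontaneous (proceeds in reverse).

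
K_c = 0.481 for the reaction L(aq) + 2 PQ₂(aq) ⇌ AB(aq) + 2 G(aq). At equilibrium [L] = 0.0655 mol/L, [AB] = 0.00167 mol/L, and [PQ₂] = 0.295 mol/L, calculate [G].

[G] = 1.28 mol/L

At equilibrium, K_c = [AB]·[G]² / ([L]·[PQ₂]²) = 0.481.
(0.00167)·([G])² / ((0.0655)·(0.295)²) = 0.481
[G]² = 1.64 ⇒ [G] = 1.28 mol/L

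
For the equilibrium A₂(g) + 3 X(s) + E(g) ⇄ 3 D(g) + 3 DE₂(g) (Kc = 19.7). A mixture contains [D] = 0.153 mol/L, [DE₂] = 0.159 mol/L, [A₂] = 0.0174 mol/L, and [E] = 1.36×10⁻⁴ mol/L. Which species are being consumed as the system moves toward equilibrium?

(X is a pure solid — omitted from Qc.)
Qc = [D]³·[DE₂]³ / ([A₂]·[E]) = (0.153)³·(0.159)³ / ((0.0174)·(1.36×10⁻⁴)) = 6.08
Qc = 6.08 < Kc = 19.7: net forward reaction.

A₂, X, E (reactants)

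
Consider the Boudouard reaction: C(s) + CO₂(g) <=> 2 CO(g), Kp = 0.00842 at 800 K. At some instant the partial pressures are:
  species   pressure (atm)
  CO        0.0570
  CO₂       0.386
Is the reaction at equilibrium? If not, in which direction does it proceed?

no net change (already at equilibrium)

(C is a pure solid — omitted from Qp.)
Qp = P(CO)² / P(CO₂) = (0.0570)² / (0.386) = 0.00842
Qp = 0.00842 = Kp, so the system is already at equilibrium.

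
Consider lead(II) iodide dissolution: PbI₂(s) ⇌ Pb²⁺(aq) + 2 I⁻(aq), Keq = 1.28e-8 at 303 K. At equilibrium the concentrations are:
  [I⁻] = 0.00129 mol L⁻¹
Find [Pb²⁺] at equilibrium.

[Pb²⁺] = 0.00769 mol L⁻¹

(PbI₂ is a pure solid — omitted from Keq.)
At equilibrium, Keq = [Pb²⁺]·[I⁻]² = 1.28e-8.
([Pb²⁺])·(0.00129)² = 1.28e-8
[Pb²⁺] = 0.00769 mol L⁻¹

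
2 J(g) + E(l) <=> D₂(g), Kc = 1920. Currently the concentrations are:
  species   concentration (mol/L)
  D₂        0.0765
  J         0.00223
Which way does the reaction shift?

(E is a pure liquid — omitted from Qc.)
Qc = [D₂] / [J]² = (0.0765) / (0.00223)² = 15400
Qc = 15400 > Kc = 1920, so the reverse reaction proceeds.

reverse (toward reactants)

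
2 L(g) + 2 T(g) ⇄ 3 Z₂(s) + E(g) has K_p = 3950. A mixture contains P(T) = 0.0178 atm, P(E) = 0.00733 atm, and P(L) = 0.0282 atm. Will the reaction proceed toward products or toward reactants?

(Z₂ is a pure solid — omitted from Q_p.)
Q_p = P(E) / (P(L)²·P(T)²) = (0.00733) / ((0.0282)²·(0.0178)²) = 29100
Q_p = 29100 > K_p = 3950, so the reverse reaction proceeds.

toward reactants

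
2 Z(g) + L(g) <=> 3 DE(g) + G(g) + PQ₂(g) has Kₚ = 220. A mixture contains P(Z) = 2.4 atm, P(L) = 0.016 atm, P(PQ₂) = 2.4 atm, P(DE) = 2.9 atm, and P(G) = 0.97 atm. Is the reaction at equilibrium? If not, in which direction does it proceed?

toward reactants

Qₚ = P(DE)³·P(G)·P(PQ₂) / (P(Z)²·P(L)) = (2.9)³·(0.97)·(2.4) / ((2.4)²·(0.016)) = 620
Qₚ = 620 > Kₚ = 220, so the reverse reaction proceeds.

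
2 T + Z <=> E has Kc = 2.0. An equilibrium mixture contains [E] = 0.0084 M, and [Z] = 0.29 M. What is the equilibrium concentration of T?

[T] = 0.12 M

At equilibrium, Kc = [E] / ([T]²·[Z]) = 2.0.
(0.0084) / (([T])²·(0.29)) = 2.0
[T]² = 0.0145 ⇒ [T] = 0.12 M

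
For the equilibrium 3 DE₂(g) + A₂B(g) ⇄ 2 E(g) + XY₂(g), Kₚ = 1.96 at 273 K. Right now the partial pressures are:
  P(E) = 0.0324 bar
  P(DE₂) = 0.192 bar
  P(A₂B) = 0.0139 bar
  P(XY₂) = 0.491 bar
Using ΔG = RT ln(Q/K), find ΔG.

ΔG = 2.23 kJ/mol

Qₚ = P(E)²·P(XY₂) / (P(DE₂)³·P(A₂B)) = (0.0324)²·(0.491) / ((0.192)³·(0.0139)) = 5.24
ΔG = RT ln(Qₚ/Kₚ) = (8.314 J mol⁻¹ K⁻¹)(273 K) × ln(5.24/1.96)
   = (2.270 kJ/mol)(0.9834) = 2.23 kJ/mol
ΔG > 0, so the forward reaction is non-spontaneous (proceeds in reverse).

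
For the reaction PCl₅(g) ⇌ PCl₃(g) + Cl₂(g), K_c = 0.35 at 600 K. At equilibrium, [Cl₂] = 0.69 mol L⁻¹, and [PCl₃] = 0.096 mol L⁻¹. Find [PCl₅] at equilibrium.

At equilibrium, K_c = [PCl₃]·[Cl₂] / [PCl₅] = 0.35.
(0.096)·(0.69) / ([PCl₅]) = 0.35
[PCl₅] = 0.189 = 0.19 mol L⁻¹

[PCl₅] = 0.19 mol L⁻¹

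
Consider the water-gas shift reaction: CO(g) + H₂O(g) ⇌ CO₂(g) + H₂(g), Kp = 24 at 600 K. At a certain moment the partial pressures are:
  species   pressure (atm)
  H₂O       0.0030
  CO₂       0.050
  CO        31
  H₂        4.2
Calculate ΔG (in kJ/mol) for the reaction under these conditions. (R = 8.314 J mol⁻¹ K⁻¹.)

Qp = P(CO₂)·P(H₂) / (P(CO)·P(H₂O)) = (0.050)·(4.2) / ((31)·(0.0030)) = 2.26
ΔG = RT ln(Qp/Kp) = (8.314 J mol⁻¹ K⁻¹)(600 K) × ln(2.26/24)
   = (4.988 kJ/mol)(-2.363) = -11.8 kJ/mol
ΔG < 0, so the forward reaction is spontaneous (proceeds forward).

ΔG = -11.8 kJ/mol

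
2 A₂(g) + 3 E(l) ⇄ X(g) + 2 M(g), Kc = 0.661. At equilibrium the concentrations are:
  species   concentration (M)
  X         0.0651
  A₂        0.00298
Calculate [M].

[M] = 0.00950 M

(E is a pure liquid — omitted from Kc.)
At equilibrium, Kc = [X]·[M]² / [A₂]² = 0.661.
(0.0651)·([M])² / (0.00298)² = 0.661
[M]² = 9.02×10⁻⁵ ⇒ [M] = 0.00950 M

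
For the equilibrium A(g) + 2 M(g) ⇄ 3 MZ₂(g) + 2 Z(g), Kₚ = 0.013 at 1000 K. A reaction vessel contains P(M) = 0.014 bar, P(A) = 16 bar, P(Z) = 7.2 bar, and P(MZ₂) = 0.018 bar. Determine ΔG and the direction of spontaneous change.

Qₚ = P(MZ₂)³·P(Z)² / (P(A)·P(M)²) = (0.018)³·(7.2)² / ((16)·(0.014)²) = 0.0964
ΔG = RT ln(Qₚ/Kₚ) = (8.314 J mol⁻¹ K⁻¹)(1000 K) × ln(0.0964/0.013)
   = (8.314 kJ/mol)(2.004) = 16.7 kJ/mol
ΔG > 0, so the forward reaction is non-spontaneous (proceeds in reverse).

ΔG = 16.7 kJ/mol; the forward reaction is non-spontaneous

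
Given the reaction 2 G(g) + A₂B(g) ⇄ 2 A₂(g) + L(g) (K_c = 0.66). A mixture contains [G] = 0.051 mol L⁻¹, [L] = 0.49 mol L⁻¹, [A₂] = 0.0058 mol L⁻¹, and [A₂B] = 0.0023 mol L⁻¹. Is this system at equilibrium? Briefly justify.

Q_c = [A₂]²·[L] / ([G]²·[A₂B]) = (0.0058)²·(0.49) / ((0.051)²·(0.0023)) = 2.8
Q_c = 2.8 > K_c = 0.66: net reverse reaction.

no; Q > K, reaction proceeds in reverse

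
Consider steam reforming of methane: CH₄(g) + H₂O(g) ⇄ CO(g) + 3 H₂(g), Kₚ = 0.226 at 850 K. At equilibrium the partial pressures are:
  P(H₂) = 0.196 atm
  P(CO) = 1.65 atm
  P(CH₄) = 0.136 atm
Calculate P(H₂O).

At equilibrium, Kₚ = P(CO)·P(H₂)³ / (P(CH₄)·P(H₂O)) = 0.226.
(1.65)·(0.196)³ / ((0.136)·(P(H₂O))) = 0.226
P(H₂O) = 0.404 atm

P(H₂O) = 0.404 atm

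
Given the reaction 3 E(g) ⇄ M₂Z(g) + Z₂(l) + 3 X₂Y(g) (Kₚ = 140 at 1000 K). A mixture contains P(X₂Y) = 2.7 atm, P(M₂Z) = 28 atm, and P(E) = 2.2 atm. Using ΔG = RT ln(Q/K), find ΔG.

(Z₂ is a pure liquid — omitted from Qₚ.)
Qₚ = P(M₂Z)·P(X₂Y)³ / P(E)³ = (28)·(2.7)³ / (2.2)³ = 51.8
ΔG = RT ln(Qₚ/Kₚ) = (8.314 J mol⁻¹ K⁻¹)(1000 K) × ln(51.8/140)
   = (8.314 kJ/mol)(-0.9943) = -8.27 kJ/mol
ΔG < 0, so the forward reaction is spontaneous (proceeds forward).

ΔG = -8.27 kJ/mol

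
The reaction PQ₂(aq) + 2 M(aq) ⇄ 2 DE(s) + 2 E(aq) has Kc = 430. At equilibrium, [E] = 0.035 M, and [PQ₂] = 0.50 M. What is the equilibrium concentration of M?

(DE is a pure solid — omitted from Kc.)
At equilibrium, Kc = [E]² / ([PQ₂]·[M]²) = 430.
(0.035)² / ((0.50)·([M])²) = 430
[M]² = 5.70e-6 ⇒ [M] = 0.0024 M

[M] = 0.0024 M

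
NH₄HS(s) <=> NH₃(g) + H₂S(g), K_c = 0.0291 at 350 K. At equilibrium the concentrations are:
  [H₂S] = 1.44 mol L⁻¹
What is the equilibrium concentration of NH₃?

[NH₃] = 0.0202 mol L⁻¹

(NH₄HS is a pure solid — omitted from K_c.)
At equilibrium, K_c = [NH₃]·[H₂S] = 0.0291.
([NH₃])·(1.44) = 0.0291
[NH₃] = 0.0202 mol L⁻¹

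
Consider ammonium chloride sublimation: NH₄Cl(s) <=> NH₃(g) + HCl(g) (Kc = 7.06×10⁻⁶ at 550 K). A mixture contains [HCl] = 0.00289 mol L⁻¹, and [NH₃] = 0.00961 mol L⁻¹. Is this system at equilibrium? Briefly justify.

(NH₄Cl is a pure solid — omitted from Qc.)
Qc = [NH₃]·[HCl] = (0.00961)·(0.00289) = 2.78×10⁻⁵
Qc = 2.78×10⁻⁵ > Kc = 7.06×10⁻⁶: net reverse reaction.

no; Q > K, reaction proceeds in reverse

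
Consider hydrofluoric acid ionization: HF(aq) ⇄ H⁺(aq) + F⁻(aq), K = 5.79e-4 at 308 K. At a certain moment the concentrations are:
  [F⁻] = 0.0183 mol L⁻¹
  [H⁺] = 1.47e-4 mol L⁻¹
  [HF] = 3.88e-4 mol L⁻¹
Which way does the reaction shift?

reverse (toward reactants)

Q = [H⁺]·[F⁻] / [HF] = (1.47e-4)·(0.0183) / (3.88e-4) = 0.00693
Q = 0.00693 > K = 5.79e-4, so the reverse reaction proceeds.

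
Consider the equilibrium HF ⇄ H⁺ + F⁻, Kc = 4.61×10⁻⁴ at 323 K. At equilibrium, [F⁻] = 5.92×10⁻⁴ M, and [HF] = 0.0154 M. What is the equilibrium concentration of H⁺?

At equilibrium, Kc = [H⁺]·[F⁻] / [HF] = 4.61×10⁻⁴.
([H⁺])·(5.92×10⁻⁴) / (0.0154) = 4.61×10⁻⁴
[H⁺] = 0.0120 M

[H⁺] = 0.0120 M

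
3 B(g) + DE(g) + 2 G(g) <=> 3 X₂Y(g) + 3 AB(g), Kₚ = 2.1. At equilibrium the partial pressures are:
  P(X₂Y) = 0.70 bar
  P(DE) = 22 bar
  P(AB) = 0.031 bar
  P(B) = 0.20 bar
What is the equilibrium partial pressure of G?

P(G) = 0.0053 bar

At equilibrium, Kₚ = P(X₂Y)³·P(AB)³ / (P(B)³·P(DE)·P(G)²) = 2.1.
(0.70)³·(0.031)³ / ((0.20)³·(22)·(P(G))²) = 2.1
P(G)² = 2.76×10⁻⁵ ⇒ P(G) = 0.0053 bar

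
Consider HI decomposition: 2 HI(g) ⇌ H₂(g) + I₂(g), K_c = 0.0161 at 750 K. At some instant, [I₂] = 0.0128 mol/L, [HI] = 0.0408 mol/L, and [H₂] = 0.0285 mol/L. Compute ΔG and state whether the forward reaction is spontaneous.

ΔG = 16.3 kJ/mol; the forward reaction is non-spontaneous

Q_c = [H₂]·[I₂] / [HI]² = (0.0285)·(0.0128) / (0.0408)² = 0.219
ΔG = RT ln(Q_c/K_c) = (8.314 J mol⁻¹ K⁻¹)(750 K) × ln(0.219/0.0161)
   = (6.236 kJ/mol)(2.610) = 16.3 kJ/mol
ΔG > 0, so the forward reaction is non-spontaneous (proceeds in reverse).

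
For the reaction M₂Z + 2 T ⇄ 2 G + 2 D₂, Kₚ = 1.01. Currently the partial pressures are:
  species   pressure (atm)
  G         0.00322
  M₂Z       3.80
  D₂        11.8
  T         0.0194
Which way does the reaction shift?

Qₚ = P(G)²·P(D₂)² / (P(M₂Z)·P(T)²) = (0.00322)²·(11.8)² / ((3.80)·(0.0194)²) = 1.01
Qₚ = 1.01 = Kₚ, so the system is already at equilibrium.

no net change (already at equilibrium)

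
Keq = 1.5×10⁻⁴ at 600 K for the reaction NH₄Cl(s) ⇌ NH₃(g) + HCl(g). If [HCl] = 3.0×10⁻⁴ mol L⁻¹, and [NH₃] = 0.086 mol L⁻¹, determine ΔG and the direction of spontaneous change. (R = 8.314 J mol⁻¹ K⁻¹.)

(NH₄Cl is a pure solid — omitted from Q.)
Q = [NH₃]·[HCl] = (0.086)·(3.0×10⁻⁴) = 2.58×10⁻⁵
ΔG = RT ln(Q/Keq) = (8.314 J mol⁻¹ K⁻¹)(600 K) × ln(2.58×10⁻⁵/1.5×10⁻⁴)
   = (4.988 kJ/mol)(-1.760) = -8.78 kJ/mol
ΔG < 0, so the forward reaction is spontaneous (proceeds forward).

ΔG = -8.78 kJ/mol; the forward reaction is spontaneous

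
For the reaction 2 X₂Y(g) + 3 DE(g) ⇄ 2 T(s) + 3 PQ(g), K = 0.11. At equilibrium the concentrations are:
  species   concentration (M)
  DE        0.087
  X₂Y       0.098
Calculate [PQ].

[PQ] = 0.0089 M

(T is a pure solid — omitted from K.)
At equilibrium, K = [PQ]³ / ([X₂Y]²·[DE]³) = 0.11.
([PQ])³ / ((0.098)²·(0.087)³) = 0.11
[PQ]³ = 6.96×10⁻⁷ ⇒ [PQ] = 0.0089 M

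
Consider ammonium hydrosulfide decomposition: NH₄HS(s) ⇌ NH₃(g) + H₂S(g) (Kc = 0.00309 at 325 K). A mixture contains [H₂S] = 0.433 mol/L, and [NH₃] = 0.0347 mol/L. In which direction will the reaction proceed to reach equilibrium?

in the reverse direction

(NH₄HS is a pure solid — omitted from Qc.)
Qc = [NH₃]·[H₂S] = (0.0347)·(0.433) = 0.0150
Qc = 0.0150 > Kc = 0.00309, so the reverse reaction proceeds.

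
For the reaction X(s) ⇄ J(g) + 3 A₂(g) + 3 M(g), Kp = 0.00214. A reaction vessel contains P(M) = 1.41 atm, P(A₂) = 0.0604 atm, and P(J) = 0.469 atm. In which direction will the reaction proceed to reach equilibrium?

forward (toward products)

(X is a pure solid — omitted from Qp.)
Qp = P(J)·P(A₂)³·P(M)³ = (0.469)·(0.0604)³·(1.41)³ = 2.90×10⁻⁴
Qp = 2.90×10⁻⁴ < Kp = 0.00214, so the forward reaction proceeds.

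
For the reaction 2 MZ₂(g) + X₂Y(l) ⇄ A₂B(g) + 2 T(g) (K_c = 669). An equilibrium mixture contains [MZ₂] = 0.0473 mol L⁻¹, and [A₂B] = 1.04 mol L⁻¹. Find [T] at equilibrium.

[T] = 1.20 mol L⁻¹

(X₂Y is a pure liquid — omitted from K_c.)
At equilibrium, K_c = [A₂B]·[T]² / [MZ₂]² = 669.
(1.04)·([T])² / (0.0473)² = 669
[T]² = 1.44 ⇒ [T] = 1.20 mol L⁻¹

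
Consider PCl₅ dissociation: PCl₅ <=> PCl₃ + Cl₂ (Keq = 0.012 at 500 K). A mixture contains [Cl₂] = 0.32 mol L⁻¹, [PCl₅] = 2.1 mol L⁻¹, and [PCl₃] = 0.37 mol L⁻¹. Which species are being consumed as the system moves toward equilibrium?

PCl₃, Cl₂ (products)

Q = [PCl₃]·[Cl₂] / [PCl₅] = (0.37)·(0.32) / (2.1) = 0.056
Q = 0.056 > Keq = 0.012: net reverse reaction.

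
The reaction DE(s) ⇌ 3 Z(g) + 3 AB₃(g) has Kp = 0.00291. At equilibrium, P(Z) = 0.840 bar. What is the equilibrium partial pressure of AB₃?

(DE is a pure solid — omitted from Kp.)
At equilibrium, Kp = P(Z)³·P(AB₃)³ = 0.00291.
(0.840)³·(P(AB₃))³ = 0.00291
P(AB₃)³ = 0.00491 ⇒ P(AB₃) = 0.170 bar

P(AB₃) = 0.170 bar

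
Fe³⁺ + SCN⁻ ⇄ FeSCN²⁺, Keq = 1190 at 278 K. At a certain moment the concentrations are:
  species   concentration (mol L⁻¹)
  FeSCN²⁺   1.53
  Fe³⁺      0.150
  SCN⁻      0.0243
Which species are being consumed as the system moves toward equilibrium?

Fe³⁺, SCN⁻ (reactants)

Q = [FeSCN²⁺] / ([Fe³⁺]·[SCN⁻]) = (1.53) / ((0.150)·(0.0243)) = 420
Q = 420 < Keq = 1190: net forward reaction.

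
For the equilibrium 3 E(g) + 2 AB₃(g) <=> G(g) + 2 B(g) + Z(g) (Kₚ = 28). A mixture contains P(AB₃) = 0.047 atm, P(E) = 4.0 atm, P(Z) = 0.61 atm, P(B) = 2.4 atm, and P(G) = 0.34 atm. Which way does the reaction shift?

Qₚ = P(G)·P(B)²·P(Z) / (P(E)³·P(AB₃)²) = (0.34)·(2.4)²·(0.61) / ((4.0)³·(0.047)²) = 8.4
Qₚ = 8.4 < Kₚ = 28, so the forward reaction proceeds.

to the right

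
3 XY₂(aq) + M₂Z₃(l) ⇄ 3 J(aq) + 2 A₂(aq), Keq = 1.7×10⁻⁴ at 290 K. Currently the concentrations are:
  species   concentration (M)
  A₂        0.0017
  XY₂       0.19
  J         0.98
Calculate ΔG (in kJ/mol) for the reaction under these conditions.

ΔG = 2.04 kJ/mol

(M₂Z₃ is a pure liquid — omitted from Q.)
Q = [J]³·[A₂]² / [XY₂]³ = (0.98)³·(0.0017)² / (0.19)³ = 3.97×10⁻⁴
ΔG = RT ln(Q/Keq) = (8.314 J mol⁻¹ K⁻¹)(290 K) × ln(3.97×10⁻⁴/1.7×10⁻⁴)
   = (2.411 kJ/mol)(0.8481) = 2.04 kJ/mol
ΔG > 0, so the forward reaction is non-spontaneous (proceeds in reverse).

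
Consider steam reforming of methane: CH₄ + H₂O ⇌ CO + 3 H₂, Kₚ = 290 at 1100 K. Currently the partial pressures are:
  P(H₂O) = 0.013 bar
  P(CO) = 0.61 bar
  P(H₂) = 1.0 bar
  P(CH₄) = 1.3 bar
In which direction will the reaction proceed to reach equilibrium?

Qₚ = P(CO)·P(H₂)³ / (P(CH₄)·P(H₂O)) = (0.61)·(1.0)³ / ((1.3)·(0.013)) = 36
Qₚ = 36 < Kₚ = 290, so the forward reaction proceeds.

toward products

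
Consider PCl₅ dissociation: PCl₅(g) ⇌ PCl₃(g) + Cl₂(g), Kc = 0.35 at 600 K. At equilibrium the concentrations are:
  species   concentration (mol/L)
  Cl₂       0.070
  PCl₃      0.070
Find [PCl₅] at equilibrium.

At equilibrium, Kc = [PCl₃]·[Cl₂] / [PCl₅] = 0.35.
(0.070)·(0.070) / ([PCl₅]) = 0.35
[PCl₅] = 0.0140 = 0.014 mol/L

[PCl₅] = 0.014 mol/L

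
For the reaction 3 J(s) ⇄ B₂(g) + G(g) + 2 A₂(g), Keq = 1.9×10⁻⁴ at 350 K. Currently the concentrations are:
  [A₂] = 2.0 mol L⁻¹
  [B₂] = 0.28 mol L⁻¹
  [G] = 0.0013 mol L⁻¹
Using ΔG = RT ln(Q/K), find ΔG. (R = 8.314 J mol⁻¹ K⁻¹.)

ΔG = 5.93 kJ/mol

(J is a pure solid — omitted from Q.)
Q = [B₂]·[G]·[A₂]² = (0.28)·(0.0013)·(2.0)² = 0.00146
ΔG = RT ln(Q/Keq) = (8.314 J mol⁻¹ K⁻¹)(350 K) × ln(0.00146/1.9×10⁻⁴)
   = (2.910 kJ/mol)(2.039) = 5.93 kJ/mol
ΔG > 0, so the forward reaction is non-spontaneous (proceeds in reverse).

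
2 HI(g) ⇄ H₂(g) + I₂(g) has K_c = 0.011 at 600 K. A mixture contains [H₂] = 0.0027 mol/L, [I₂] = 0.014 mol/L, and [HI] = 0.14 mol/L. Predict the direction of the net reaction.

Q_c = [H₂]·[I₂] / [HI]² = (0.0027)·(0.014) / (0.14)² = 0.0019
Q_c = 0.0019 < K_c = 0.011, so the forward reaction proceeds.

to the right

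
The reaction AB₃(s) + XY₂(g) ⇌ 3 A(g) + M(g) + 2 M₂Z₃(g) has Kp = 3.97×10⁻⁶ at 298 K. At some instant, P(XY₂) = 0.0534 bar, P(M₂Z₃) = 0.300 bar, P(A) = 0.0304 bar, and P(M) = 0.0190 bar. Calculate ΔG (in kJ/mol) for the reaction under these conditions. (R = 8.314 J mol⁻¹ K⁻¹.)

ΔG = -3.68 kJ/mol

(AB₃ is a pure solid — omitted from Qp.)
Qp = P(A)³·P(M)·P(M₂Z₃)² / P(XY₂) = (0.0304)³·(0.0190)·(0.300)² / (0.0534) = 9.00×10⁻⁷
ΔG = RT ln(Qp/Kp) = (8.314 J mol⁻¹ K⁻¹)(298 K) × ln(9.00×10⁻⁷/3.97×10⁻⁶)
   = (2.478 kJ/mol)(-1.484) = -3.68 kJ/mol
ΔG < 0, so the forward reaction is spontaneous (proceeds forward).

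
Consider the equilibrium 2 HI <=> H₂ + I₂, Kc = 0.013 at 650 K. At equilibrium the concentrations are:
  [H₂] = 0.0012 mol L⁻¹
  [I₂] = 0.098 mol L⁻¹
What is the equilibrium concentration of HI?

[HI] = 0.095 mol L⁻¹

At equilibrium, Kc = [H₂]·[I₂] / [HI]² = 0.013.
(0.0012)·(0.098) / ([HI])² = 0.013
[HI]² = 0.00905 ⇒ [HI] = 0.095 mol L⁻¹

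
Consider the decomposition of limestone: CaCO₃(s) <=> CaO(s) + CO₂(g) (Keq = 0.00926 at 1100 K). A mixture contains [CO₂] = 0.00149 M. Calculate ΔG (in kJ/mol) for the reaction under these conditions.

ΔG = -16.7 kJ/mol

(CaCO₃, CaO are pure solids — omitted from Q.)
Q = [CO₂] = 0.00149
ΔG = RT ln(Q/Keq) = (8.314 J mol⁻¹ K⁻¹)(1100 K) × ln(0.00149/0.00926)
   = (9.145 kJ/mol)(-1.827) = -16.7 kJ/mol
ΔG < 0, so the forward reaction is spontaneous (proceeds forward).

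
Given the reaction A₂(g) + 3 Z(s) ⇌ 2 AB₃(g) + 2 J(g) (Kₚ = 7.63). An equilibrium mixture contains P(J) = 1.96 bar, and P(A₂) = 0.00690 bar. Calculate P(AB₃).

(Z is a pure solid — omitted from Kₚ.)
At equilibrium, Kₚ = P(AB₃)²·P(J)² / P(A₂) = 7.63.
(P(AB₃))²·(1.96)² / (0.00690) = 7.63
P(AB₃)² = 0.0137 ⇒ P(AB₃) = 0.117 bar

P(AB₃) = 0.117 bar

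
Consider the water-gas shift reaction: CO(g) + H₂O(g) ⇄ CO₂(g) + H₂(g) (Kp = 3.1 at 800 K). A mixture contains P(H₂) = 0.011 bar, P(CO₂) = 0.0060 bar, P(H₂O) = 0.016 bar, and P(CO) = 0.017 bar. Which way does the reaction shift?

Qp = P(CO₂)·P(H₂) / (P(CO)·P(H₂O)) = (0.0060)·(0.011) / ((0.017)·(0.016)) = 0.24
Qp = 0.24 < Kp = 3.1, so the forward reaction proceeds.

toward products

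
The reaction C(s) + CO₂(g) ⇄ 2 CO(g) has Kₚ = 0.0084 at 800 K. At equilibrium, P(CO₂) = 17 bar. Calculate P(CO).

P(CO) = 0.38 bar

(C is a pure solid — omitted from Kₚ.)
At equilibrium, Kₚ = P(CO)² / P(CO₂) = 0.0084.
(P(CO))² / (17) = 0.0084
P(CO)² = 0.143 ⇒ P(CO) = 0.38 bar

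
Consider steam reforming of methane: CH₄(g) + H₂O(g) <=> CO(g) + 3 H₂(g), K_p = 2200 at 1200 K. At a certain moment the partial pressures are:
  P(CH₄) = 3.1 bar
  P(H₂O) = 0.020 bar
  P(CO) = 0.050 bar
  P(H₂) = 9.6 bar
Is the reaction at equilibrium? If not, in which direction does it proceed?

forward (toward products)

Q_p = P(CO)·P(H₂)³ / (P(CH₄)·P(H₂O)) = (0.050)·(9.6)³ / ((3.1)·(0.020)) = 710
Q_p = 710 < K_p = 2200, so the forward reaction proceeds.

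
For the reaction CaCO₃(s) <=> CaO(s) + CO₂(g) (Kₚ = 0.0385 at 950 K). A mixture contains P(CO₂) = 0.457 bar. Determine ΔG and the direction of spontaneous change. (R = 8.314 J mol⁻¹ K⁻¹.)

ΔG = 19.5 kJ/mol; the forward reaction is non-spontaneous

(CaCO₃, CaO are pure solids — omitted from Qₚ.)
Qₚ = P(CO₂) = 0.457
ΔG = RT ln(Qₚ/Kₚ) = (8.314 J mol⁻¹ K⁻¹)(950 K) × ln(0.457/0.0385)
   = (7.898 kJ/mol)(2.474) = 19.5 kJ/mol
ΔG > 0, so the forward reaction is non-spontaneous (proceeds in reverse).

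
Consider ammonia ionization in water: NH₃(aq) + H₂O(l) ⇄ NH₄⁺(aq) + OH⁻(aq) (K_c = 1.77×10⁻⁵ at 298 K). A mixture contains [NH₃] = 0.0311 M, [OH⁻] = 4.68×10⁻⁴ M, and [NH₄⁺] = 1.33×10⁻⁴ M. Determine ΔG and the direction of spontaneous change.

ΔG = -5.40 kJ/mol; the forward reaction is spontaneous

(H₂O is a pure liquid — omitted from Q_c.)
Q_c = [NH₄⁺]·[OH⁻] / [NH₃] = (1.33×10⁻⁴)·(4.68×10⁻⁴) / (0.0311) = 2.00×10⁻⁶
ΔG = RT ln(Q_c/K_c) = (8.314 J mol⁻¹ K⁻¹)(298 K) × ln(2.00×10⁻⁶/1.77×10⁻⁵)
   = (2.478 kJ/mol)(-2.180) = -5.40 kJ/mol
ΔG < 0, so the forward reaction is spontaneous (proceeds forward).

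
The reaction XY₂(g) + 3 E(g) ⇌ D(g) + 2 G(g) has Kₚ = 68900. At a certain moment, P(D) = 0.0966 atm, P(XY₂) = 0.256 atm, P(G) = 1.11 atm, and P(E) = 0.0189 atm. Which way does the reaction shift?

neither direction; the system is at equilibrium

Qₚ = P(D)·P(G)² / (P(XY₂)·P(E)³) = (0.0966)·(1.11)² / ((0.256)·(0.0189)³) = 68900
Qₚ = 68900 = Kₚ, so the system is already at equilibrium.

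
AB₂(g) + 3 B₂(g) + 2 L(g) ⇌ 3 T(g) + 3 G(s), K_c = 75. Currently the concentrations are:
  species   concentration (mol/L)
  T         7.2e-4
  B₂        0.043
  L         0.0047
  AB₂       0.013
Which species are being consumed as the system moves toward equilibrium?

AB₂, B₂, L (reactants)

(G is a pure solid — omitted from Q_c.)
Q_c = [T]³ / ([AB₂]·[B₂]³·[L]²) = (7.2e-4)³ / ((0.013)·(0.043)³·(0.0047)²) = 16
Q_c = 16 < K_c = 75: net forward reaction.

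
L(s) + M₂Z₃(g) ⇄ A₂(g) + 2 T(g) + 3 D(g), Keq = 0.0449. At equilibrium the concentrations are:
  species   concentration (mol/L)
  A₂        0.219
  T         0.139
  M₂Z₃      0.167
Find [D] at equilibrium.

(L is a pure solid — omitted from Keq.)
At equilibrium, Keq = [A₂]·[T]²·[D]³ / [M₂Z₃] = 0.0449.
(0.219)·(0.139)²·([D])³ / (0.167) = 0.0449
[D]³ = 1.77 ⇒ [D] = 1.21 mol/L

[D] = 1.21 mol/L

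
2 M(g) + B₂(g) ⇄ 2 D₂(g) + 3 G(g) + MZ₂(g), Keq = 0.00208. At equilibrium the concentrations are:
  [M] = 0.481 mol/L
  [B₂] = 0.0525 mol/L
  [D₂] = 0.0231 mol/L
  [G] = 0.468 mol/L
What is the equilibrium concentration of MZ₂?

At equilibrium, Keq = [D₂]²·[G]³·[MZ₂] / ([M]²·[B₂]) = 0.00208.
(0.0231)²·(0.468)³·([MZ₂]) / ((0.481)²·(0.0525)) = 0.00208
[MZ₂] = 0.462 mol/L

[MZ₂] = 0.462 mol/L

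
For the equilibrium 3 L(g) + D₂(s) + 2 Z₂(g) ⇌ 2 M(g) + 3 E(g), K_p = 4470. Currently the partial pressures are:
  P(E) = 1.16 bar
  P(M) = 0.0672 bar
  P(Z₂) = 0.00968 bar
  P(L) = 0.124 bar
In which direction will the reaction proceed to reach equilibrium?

(D₂ is a pure solid — omitted from Q_p.)
Q_p = P(M)²·P(E)³ / (P(L)³·P(Z₂)²) = (0.0672)²·(1.16)³ / ((0.124)³·(0.00968)²) = 39500
Q_p = 39500 > K_p = 4470, so the reverse reaction proceeds.

toward reactants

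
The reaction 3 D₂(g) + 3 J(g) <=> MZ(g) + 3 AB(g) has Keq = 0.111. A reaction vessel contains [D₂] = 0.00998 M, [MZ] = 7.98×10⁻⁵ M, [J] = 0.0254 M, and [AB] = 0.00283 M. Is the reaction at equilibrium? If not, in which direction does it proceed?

no net change (already at equilibrium)

Q = [MZ]·[AB]³ / ([D₂]³·[J]³) = (7.98×10⁻⁵)·(0.00283)³ / ((0.00998)³·(0.0254)³) = 0.111
Q = 0.111 = Keq, so the system is already at equilibrium.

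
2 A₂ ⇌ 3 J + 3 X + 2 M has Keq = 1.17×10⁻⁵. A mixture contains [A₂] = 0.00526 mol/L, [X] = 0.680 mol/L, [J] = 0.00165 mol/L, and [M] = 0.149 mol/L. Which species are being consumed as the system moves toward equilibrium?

A₂ (reactants)

Q = [J]³·[X]³·[M]² / [A₂]² = (0.00165)³·(0.680)³·(0.149)² / (0.00526)² = 1.13×10⁻⁶
Q = 1.13×10⁻⁶ < Keq = 1.17×10⁻⁵: net forward reaction.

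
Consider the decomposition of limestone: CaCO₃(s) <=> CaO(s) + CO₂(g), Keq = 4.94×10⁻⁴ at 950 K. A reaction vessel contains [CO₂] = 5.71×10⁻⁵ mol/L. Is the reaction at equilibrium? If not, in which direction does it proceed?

(CaCO₃, CaO are pure solids — omitted from Q.)
Q = [CO₂] = 5.71×10⁻⁵
Q = 5.71×10⁻⁵ < Keq = 4.94×10⁻⁴, so the forward reaction proceeds.

in the forward direction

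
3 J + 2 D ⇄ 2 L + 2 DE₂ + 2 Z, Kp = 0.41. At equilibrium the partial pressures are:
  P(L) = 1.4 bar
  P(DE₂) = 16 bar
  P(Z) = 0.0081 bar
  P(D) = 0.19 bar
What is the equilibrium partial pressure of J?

P(J) = 1.3 bar

At equilibrium, Kp = P(L)²·P(DE₂)²·P(Z)² / (P(J)³·P(D)²) = 0.41.
(1.4)²·(16)²·(0.0081)² / ((P(J))³·(0.19)²) = 0.41
P(J)³ = 2.22 ⇒ P(J) = 1.3 bar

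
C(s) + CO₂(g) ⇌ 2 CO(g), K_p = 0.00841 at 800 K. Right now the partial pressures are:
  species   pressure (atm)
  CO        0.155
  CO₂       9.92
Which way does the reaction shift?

(C is a pure solid — omitted from Q_p.)
Q_p = P(CO)² / P(CO₂) = (0.155)² / (9.92) = 0.00242
Q_p = 0.00242 < K_p = 0.00841, so the forward reaction proceeds.

in the forward direction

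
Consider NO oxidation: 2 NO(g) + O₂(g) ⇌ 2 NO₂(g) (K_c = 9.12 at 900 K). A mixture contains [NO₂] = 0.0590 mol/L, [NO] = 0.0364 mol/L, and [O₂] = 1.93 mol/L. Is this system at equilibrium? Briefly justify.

Q_c = [NO₂]² / ([NO]²·[O₂]) = (0.0590)² / ((0.0364)²·(1.93)) = 1.36
Q_c = 1.36 < K_c = 9.12: net forward reaction.

no; Q < K, reaction proceeds forward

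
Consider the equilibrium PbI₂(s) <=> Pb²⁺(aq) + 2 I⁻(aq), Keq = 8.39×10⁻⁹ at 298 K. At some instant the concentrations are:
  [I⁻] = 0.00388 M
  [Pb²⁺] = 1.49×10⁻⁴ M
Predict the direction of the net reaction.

to the right

(PbI₂ is a pure solid — omitted from Q.)
Q = [Pb²⁺]·[I⁻]² = (1.49×10⁻⁴)·(0.00388)² = 2.24×10⁻⁹
Q = 2.24×10⁻⁹ < Keq = 8.39×10⁻⁹, so the forward reaction proceeds.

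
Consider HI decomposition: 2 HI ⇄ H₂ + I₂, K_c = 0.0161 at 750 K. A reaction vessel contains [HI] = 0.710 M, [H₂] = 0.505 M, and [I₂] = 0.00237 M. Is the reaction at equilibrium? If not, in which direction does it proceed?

Q_c = [H₂]·[I₂] / [HI]² = (0.505)·(0.00237) / (0.710)² = 0.00237
Q_c = 0.00237 < K_c = 0.0161, so the forward reaction proceeds.

to the right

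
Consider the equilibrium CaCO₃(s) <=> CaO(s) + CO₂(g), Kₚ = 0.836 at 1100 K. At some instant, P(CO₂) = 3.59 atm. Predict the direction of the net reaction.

to the left

(CaCO₃, CaO are pure solids — omitted from Qₚ.)
Qₚ = P(CO₂) = 3.59
Qₚ = 3.59 > Kₚ = 0.836, so the reverse reaction proceeds.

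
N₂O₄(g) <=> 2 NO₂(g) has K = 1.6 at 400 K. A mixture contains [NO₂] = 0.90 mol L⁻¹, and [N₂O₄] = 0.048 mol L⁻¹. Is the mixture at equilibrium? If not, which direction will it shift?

Q = [NO₂]² / [N₂O₄] = (0.90)² / (0.048) = 17
Q = 17 > K = 1.6: net reverse reaction.

no; Q > K, reaction proceeds in reverse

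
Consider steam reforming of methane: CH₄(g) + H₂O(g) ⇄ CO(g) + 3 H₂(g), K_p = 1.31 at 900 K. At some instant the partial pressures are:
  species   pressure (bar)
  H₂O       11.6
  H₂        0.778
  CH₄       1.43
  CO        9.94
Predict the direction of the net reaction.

Q_p = P(CO)·P(H₂)³ / (P(CH₄)·P(H₂O)) = (9.94)·(0.778)³ / ((1.43)·(11.6)) = 0.282
Q_p = 0.282 < K_p = 1.31, so the forward reaction proceeds.

in the forward direction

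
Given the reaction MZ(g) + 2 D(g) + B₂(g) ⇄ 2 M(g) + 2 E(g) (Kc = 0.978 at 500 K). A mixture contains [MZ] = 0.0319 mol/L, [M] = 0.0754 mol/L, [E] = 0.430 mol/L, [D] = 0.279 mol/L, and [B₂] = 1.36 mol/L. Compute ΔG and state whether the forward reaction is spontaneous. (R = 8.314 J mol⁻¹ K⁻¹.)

ΔG = -4.76 kJ/mol; the forward reaction is spontaneous

Qc = [M]²·[E]² / ([MZ]·[D]²·[B₂]) = (0.0754)²·(0.430)² / ((0.0319)·(0.279)²·(1.36)) = 0.311
ΔG = RT ln(Qc/Kc) = (8.314 J mol⁻¹ K⁻¹)(500 K) × ln(0.311/0.978)
   = (4.157 kJ/mol)(-1.146) = -4.76 kJ/mol
ΔG < 0, so the forward reaction is spontaneous (proceeds forward).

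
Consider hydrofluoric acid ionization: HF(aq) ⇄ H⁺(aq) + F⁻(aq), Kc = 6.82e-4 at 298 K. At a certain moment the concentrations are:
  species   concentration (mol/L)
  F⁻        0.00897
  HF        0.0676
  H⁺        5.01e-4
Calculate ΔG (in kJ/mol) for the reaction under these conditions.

ΔG = -5.77 kJ/mol

Qc = [H⁺]·[F⁻] / [HF] = (5.01e-4)·(0.00897) / (0.0676) = 6.65e-5
ΔG = RT ln(Qc/Kc) = (8.314 J mol⁻¹ K⁻¹)(298 K) × ln(6.65e-5/6.82e-4)
   = (2.478 kJ/mol)(-2.328) = -5.77 kJ/mol
ΔG < 0, so the forward reaction is spontaneous (proceeds forward).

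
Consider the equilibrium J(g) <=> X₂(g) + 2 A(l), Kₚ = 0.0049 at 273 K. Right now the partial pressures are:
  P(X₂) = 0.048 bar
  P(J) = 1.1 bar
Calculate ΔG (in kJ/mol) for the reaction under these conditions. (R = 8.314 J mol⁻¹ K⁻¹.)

ΔG = 4.96 kJ/mol

(A is a pure liquid — omitted from Qₚ.)
Qₚ = P(X₂) / P(J) = (0.048) / (1.1) = 0.0436
ΔG = RT ln(Qₚ/Kₚ) = (8.314 J mol⁻¹ K⁻¹)(273 K) × ln(0.0436/0.0049)
   = (2.270 kJ/mol)(2.186) = 4.96 kJ/mol
ΔG > 0, so the forward reaction is non-spontaneous (proceeds in reverse).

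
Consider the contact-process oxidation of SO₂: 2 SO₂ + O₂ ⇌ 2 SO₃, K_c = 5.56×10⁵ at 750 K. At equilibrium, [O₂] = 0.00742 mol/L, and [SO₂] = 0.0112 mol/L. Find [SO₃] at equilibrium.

At equilibrium, K_c = [SO₃]² / ([SO₂]²·[O₂]) = 5.56×10⁵.
([SO₃])² / ((0.0112)²·(0.00742)) = 5.56×10⁵
[SO₃]² = 0.518 ⇒ [SO₃] = 0.719 mol/L

[SO₃] = 0.719 mol/L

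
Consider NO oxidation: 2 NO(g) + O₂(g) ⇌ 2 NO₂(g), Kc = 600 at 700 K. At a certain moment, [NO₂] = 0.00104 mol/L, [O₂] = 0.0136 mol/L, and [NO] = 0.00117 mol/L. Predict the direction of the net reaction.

in the forward direction

Qc = [NO₂]² / ([NO]²·[O₂]) = (0.00104)² / ((0.00117)²·(0.0136)) = 58.1
Qc = 58.1 < Kc = 600, so the forward reaction proceeds.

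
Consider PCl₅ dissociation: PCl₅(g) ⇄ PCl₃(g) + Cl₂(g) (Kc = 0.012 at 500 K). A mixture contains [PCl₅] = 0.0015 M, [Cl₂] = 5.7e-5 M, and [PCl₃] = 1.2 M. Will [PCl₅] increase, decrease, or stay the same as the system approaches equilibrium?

increase

Qc = [PCl₃]·[Cl₂] / [PCl₅] = (1.2)·(5.7e-5) / (0.0015) = 0.046
Qc = 0.046 > Kc = 0.012: net reverse reaction.
PCl₅ is a reactant, so it increases.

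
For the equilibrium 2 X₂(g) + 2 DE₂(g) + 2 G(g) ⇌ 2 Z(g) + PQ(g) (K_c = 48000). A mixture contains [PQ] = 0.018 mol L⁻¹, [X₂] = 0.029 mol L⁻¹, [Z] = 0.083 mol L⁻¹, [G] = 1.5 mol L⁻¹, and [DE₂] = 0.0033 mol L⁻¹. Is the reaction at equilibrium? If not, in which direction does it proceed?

Q_c = [Z]²·[PQ] / ([X₂]²·[DE₂]²·[G]²) = (0.083)²·(0.018) / ((0.029)²·(0.0033)²·(1.5)²) = 6000
Q_c = 6000 < K_c = 48000, so the forward reaction proceeds.

forward (toward products)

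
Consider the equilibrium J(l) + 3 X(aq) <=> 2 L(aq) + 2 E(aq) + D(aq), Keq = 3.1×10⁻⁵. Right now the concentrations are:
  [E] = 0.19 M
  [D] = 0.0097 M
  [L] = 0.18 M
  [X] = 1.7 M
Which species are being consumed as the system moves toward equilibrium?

(J is a pure liquid — omitted from Q.)
Q = [L]²·[E]²·[D] / [X]³ = (0.18)²·(0.19)²·(0.0097) / (1.7)³ = 2.3×10⁻⁶
Q = 2.3×10⁻⁶ < Keq = 3.1×10⁻⁵: net forward reaction.

J, X (reactants)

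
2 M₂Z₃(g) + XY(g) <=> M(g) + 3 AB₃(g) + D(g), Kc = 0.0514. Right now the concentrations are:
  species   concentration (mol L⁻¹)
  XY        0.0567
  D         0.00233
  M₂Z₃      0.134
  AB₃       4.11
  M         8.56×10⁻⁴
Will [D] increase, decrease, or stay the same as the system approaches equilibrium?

decrease

Qc = [M]·[AB₃]³·[D] / ([M₂Z₃]²·[XY]) = (8.56×10⁻⁴)·(4.11)³·(0.00233) / ((0.134)²·(0.0567)) = 0.136
Qc = 0.136 > Kc = 0.0514: net reverse reaction.
D is a product, so it decreases.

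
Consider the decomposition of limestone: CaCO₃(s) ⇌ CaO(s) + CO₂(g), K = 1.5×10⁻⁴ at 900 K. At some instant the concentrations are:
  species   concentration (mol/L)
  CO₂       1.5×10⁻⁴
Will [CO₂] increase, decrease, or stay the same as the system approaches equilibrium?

stay the same

(CaCO₃, CaO are pure solids — omitted from Q.)
Q = [CO₂] = 1.5×10⁻⁴
Q = 1.5×10⁻⁴ = K; the system is at equilibrium.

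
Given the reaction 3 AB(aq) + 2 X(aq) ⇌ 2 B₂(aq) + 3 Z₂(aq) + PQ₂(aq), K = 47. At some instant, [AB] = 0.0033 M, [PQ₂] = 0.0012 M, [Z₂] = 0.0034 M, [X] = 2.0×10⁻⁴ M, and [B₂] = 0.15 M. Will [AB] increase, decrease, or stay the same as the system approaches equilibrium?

increase

Q = [B₂]²·[Z₂]³·[PQ₂] / ([AB]³·[X]²) = (0.15)²·(0.0034)³·(0.0012) / ((0.0033)³·(2.0×10⁻⁴)²) = 740
Q = 740 > K = 47: net reverse reaction.
AB is a reactant, so it increases.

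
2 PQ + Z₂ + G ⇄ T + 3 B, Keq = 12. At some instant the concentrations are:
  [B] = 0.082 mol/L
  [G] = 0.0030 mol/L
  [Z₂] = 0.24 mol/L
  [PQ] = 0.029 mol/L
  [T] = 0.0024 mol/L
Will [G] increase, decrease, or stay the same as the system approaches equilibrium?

decrease

Q = [T]·[B]³ / ([PQ]²·[Z₂]·[G]) = (0.0024)·(0.082)³ / ((0.029)²·(0.24)·(0.0030)) = 2.2
Q = 2.2 < Keq = 12: net forward reaction.
G is a reactant, so it decreases.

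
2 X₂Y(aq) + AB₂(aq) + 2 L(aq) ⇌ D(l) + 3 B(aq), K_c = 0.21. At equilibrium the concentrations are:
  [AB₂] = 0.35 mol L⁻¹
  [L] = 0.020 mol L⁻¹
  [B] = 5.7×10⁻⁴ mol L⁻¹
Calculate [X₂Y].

[X₂Y] = 0.0025 mol L⁻¹

(D is a pure liquid — omitted from K_c.)
At equilibrium, K_c = [B]³ / ([X₂Y]²·[AB₂]·[L]²) = 0.21.
(5.7×10⁻⁴)³ / (([X₂Y])²·(0.35)·(0.020)²) = 0.21
[X₂Y]² = 6.30×10⁻⁶ ⇒ [X₂Y] = 0.0025 mol L⁻¹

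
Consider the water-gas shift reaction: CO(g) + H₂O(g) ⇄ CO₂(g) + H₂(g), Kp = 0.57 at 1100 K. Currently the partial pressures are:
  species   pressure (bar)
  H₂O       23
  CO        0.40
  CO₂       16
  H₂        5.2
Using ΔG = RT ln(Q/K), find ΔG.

ΔG = 25.3 kJ/mol

Qp = P(CO₂)·P(H₂) / (P(CO)·P(H₂O)) = (16)·(5.2) / ((0.40)·(23)) = 9.04
ΔG = RT ln(Qp/Kp) = (8.314 J mol⁻¹ K⁻¹)(1100 K) × ln(9.04/0.57)
   = (9.145 kJ/mol)(2.764) = 25.3 kJ/mol
ΔG > 0, so the forward reaction is non-spontaneous (proceeds in reverse).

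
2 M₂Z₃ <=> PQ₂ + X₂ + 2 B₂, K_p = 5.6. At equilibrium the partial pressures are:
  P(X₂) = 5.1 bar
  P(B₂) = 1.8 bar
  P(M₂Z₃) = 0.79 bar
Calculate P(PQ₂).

P(PQ₂) = 0.21 bar

At equilibrium, K_p = P(PQ₂)·P(X₂)·P(B₂)² / P(M₂Z₃)² = 5.6.
(P(PQ₂))·(5.1)·(1.8)² / (0.79)² = 5.6
P(PQ₂) = 0.212 = 0.21 bar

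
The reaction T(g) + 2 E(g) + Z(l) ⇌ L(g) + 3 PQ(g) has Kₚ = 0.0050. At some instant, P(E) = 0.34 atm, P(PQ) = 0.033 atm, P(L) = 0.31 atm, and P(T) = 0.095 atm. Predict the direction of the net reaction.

in the forward direction

(Z is a pure liquid — omitted from Qₚ.)
Qₚ = P(L)·P(PQ)³ / (P(T)·P(E)²) = (0.31)·(0.033)³ / ((0.095)·(0.34)²) = 0.0010
Qₚ = 0.0010 < Kₚ = 0.0050, so the forward reaction proceeds.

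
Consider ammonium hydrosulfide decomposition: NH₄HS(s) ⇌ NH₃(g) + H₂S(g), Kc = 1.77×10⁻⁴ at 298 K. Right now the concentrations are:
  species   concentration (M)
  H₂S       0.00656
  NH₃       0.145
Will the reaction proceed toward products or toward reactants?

toward reactants

(NH₄HS is a pure solid — omitted from Qc.)
Qc = [NH₃]·[H₂S] = (0.145)·(0.00656) = 9.51×10⁻⁴
Qc = 9.51×10⁻⁴ > Kc = 1.77×10⁻⁴, so the reverse reaction proceeds.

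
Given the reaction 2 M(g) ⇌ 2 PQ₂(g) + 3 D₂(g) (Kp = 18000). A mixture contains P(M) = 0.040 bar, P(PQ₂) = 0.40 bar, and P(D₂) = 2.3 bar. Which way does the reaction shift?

to the right

Qp = P(PQ₂)²·P(D₂)³ / P(M)² = (0.40)²·(2.3)³ / (0.040)² = 1200
Qp = 1200 < Kp = 18000, so the forward reaction proceeds.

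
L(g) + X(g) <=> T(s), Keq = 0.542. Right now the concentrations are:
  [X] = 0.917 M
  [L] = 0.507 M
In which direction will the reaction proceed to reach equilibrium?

toward reactants

(T is a pure solid — omitted from Q.)
Q = 1 / ([L]·[X]) = 1 / ((0.507)·(0.917)) = 2.15
Q = 2.15 > Keq = 0.542, so the reverse reaction proceeds.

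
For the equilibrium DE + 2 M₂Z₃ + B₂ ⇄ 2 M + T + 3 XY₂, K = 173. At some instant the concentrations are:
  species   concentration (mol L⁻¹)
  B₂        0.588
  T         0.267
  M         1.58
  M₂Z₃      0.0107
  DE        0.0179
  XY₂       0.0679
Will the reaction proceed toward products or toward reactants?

Q = [M]²·[T]·[XY₂]³ / ([DE]·[M₂Z₃]²·[B₂]) = (1.58)²·(0.267)·(0.0679)³ / ((0.0179)·(0.0107)²·(0.588)) = 173
Q = 173 = K, so the system is already at equilibrium.

no net change (already at equilibrium)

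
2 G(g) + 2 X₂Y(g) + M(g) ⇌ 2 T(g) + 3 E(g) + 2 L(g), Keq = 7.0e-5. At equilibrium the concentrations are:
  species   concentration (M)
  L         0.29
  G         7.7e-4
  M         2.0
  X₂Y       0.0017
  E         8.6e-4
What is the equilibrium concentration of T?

At equilibrium, Keq = [T]²·[E]³·[L]² / ([G]²·[X₂Y]²·[M]) = 7.0e-5.
([T])²·(8.6e-4)³·(0.29)² / ((7.7e-4)²·(0.0017)²·(2.0)) = 7.0e-5
[T]² = 4.48e-6 ⇒ [T] = 0.0021 M

[T] = 0.0021 M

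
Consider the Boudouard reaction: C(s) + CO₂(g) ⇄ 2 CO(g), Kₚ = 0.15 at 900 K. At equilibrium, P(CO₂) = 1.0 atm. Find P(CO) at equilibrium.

(C is a pure solid — omitted from Kₚ.)
At equilibrium, Kₚ = P(CO)² / P(CO₂) = 0.15.
(P(CO))² / (1.0) = 0.15
P(CO)² = 0.150 ⇒ P(CO) = 0.39 atm

P(CO) = 0.39 atm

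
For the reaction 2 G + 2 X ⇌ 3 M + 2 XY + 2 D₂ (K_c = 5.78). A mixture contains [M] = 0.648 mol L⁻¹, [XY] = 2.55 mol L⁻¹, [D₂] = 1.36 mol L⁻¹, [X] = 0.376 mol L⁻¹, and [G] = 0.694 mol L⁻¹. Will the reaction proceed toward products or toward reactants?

reverse (toward reactants)

Q_c = [M]³·[XY]²·[D₂]² / ([G]²·[X]²) = (0.648)³·(2.55)²·(1.36)² / ((0.694)²·(0.376)²) = 48.1
Q_c = 48.1 > K_c = 5.78, so the reverse reaction proceeds.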